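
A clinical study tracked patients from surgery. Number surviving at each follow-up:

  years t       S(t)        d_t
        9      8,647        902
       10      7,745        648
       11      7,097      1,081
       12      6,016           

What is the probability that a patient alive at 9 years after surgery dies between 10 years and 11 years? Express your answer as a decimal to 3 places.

0.075

This is the probability of reaching 10 but not 11, conditional on being alive at 9: (S(10) − S(11)) / S(9).
= (7,745 − 7,097) / 8,647 = 648 / 8,647 = 0.074939.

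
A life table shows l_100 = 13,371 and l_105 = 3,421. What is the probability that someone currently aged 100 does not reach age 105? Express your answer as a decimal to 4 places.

P(die before 105 | alive at 100) = 1 − l_105/l_100 = 1 − 3,421/13,371 = (9,950)/13,371 = 0.744148.

0.7441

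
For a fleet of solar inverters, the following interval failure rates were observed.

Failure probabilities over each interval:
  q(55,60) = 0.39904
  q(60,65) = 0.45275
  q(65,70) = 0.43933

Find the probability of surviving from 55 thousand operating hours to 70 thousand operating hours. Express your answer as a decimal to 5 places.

Survival from 55 to 70 is the product of surviving each interval: (1 − 0.39904) × (1 − 0.45275) × (1 − 0.43933).
= 0.60096 × 0.54725 × 0.56067 = 0.184391.

0.18439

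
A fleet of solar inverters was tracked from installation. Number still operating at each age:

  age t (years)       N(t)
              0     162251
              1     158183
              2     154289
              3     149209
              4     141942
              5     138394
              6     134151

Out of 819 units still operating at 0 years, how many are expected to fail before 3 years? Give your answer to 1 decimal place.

The relevant probability is 1 − 149209/162251 = 0.080382.
Expected number = 819 × 0.080382 = 65.8.

65.8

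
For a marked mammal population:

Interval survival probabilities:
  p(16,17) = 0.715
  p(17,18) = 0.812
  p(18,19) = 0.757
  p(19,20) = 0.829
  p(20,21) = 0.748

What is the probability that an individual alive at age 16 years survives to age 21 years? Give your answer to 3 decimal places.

0.273

Survival from 16 to 21 is the product of surviving each interval: 0.715 × 0.812 × 0.757 × 0.829 × 0.748.
= 0.272530.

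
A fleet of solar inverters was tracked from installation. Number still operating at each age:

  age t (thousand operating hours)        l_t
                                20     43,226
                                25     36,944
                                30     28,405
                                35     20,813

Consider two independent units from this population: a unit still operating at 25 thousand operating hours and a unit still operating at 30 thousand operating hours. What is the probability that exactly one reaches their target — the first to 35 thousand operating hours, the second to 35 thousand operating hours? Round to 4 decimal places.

0.4705

p₁ = l_35/l_25 = 20,813/36,944 = 0.563366; p₂ = l_35/l_30 = 20,813/28,405 = 0.732723.
P(exactly one) = p₁(1−p₂) + (1−p₁)p₂ = 0.150575 + 0.319932 = 0.470507.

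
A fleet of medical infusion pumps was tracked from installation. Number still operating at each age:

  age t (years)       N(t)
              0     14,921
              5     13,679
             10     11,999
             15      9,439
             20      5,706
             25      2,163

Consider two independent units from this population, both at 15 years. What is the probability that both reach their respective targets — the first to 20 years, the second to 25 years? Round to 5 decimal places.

0.13853

p₁ = N(20)/N(15) = 5,706/9,439 = 0.604513; p₂ = N(25)/N(15) = 2,163/9,439 = 0.229156.
P(both) = p₁ × p₂ = 0.604513 × 0.229156 = 0.138528.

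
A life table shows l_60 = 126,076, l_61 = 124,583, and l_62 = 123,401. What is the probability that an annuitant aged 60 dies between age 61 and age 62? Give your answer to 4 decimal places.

0.0094

This is the probability of reaching 61 but not 62, conditional on being alive at 60: (l_61 − l_62) / l_60.
= (124,583 − 123,401) / 126,076 = 1,182 / 126,076 = 0.009375.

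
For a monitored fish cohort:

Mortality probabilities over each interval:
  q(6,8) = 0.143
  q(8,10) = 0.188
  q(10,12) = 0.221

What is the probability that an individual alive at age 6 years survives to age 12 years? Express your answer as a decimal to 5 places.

The overall survival probability is (1 − 0.143) × (1 − 0.188) × (1 − 0.221).
= 0.857 × 0.812 × 0.779 = 0.542094.

0.54209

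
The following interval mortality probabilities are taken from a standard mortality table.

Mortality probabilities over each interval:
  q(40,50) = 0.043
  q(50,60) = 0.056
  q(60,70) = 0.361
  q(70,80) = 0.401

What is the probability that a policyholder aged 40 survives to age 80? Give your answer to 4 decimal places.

P(survive 40→80) = (1 − 0.043) × (1 − 0.056) × (1 − 0.361) × (1 − 0.401).
= 0.957 × 0.944 × 0.639 × 0.599 = 0.345789.

0.3458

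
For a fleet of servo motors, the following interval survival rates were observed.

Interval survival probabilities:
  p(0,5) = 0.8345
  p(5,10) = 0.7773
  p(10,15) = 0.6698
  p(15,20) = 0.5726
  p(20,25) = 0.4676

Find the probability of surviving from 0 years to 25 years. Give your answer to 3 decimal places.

P(survive 0→25) = 0.8345 × 0.7773 × 0.6698 × 0.5726 × 0.4676.
= 0.116328.

0.116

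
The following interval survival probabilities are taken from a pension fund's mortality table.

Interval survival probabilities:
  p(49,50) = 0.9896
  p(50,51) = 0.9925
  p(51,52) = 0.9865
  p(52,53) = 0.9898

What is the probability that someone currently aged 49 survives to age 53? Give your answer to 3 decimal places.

Chaining the interval survival probabilities: 0.9896 × 0.9925 × 0.9865 × 0.9898.
= 0.959036.

0.959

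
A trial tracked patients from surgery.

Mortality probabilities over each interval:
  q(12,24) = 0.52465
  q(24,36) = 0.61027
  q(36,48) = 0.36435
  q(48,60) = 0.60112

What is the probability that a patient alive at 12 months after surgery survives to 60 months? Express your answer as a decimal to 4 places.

The overall survival probability is (1 − 0.52465) × (1 − 0.61027) × (1 − 0.36435) × (1 − 0.60112).
= 0.47535 × 0.38973 × 0.63565 × 0.39888 = 0.046972.

0.0470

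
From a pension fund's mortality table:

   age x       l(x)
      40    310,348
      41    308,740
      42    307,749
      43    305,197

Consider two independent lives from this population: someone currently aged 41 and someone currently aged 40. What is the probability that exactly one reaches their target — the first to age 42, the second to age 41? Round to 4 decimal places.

0.0084

p₁ = l(42)/l(41) = 307,749/308,740 = 0.996790; p₂ = l(41)/l(40) = 308,740/310,348 = 0.994819.
P(exactly one) = p₁(1−p₂) + (1−p₁)p₂ = 0.005164 + 0.003193 = 0.008358.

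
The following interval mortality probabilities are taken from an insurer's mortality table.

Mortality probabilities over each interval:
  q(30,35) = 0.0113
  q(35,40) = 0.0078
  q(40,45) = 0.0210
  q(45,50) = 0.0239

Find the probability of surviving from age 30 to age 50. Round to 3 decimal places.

0.937

Survival from 30 to 50 is the product of surviving each interval: (1 − 0.0113) × (1 − 0.0078) × (1 − 0.0210) × (1 − 0.0239).
= 0.9887 × 0.9922 × 0.9790 × 0.9761 = 0.937434.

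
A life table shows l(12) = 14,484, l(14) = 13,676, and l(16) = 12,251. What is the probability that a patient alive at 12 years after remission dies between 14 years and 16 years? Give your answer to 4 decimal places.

0.0984

This is the probability of reaching 14 but not 16, conditional on being alive at 12: (l(14) − l(16)) / l(12).
= (13,676 − 12,251) / 14,484 = 1,425 / 14,484 = 0.098384.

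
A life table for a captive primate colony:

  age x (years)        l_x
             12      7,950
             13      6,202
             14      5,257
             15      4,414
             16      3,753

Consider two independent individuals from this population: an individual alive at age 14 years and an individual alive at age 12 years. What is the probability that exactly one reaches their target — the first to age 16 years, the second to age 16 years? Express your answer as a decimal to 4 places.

p₁ = l_16/l_14 = 3,753/5,257 = 0.713905; p₂ = l_16/l_12 = 3,753/7,950 = 0.472075.
P(exactly one) = p₁(1−p₂) + (1−p₁)p₂ = 0.376888 + 0.135058 = 0.511947.

0.5119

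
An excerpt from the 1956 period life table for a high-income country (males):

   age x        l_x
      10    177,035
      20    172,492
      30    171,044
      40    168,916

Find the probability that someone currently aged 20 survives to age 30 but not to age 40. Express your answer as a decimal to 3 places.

0.012

We want 10|10q20 = (l_30 − l_40)/l_20.
This is the probability of reaching 30 but not 40, conditional on being alive at 20: (l_30 − l_40) / l_20.
= (171,044 − 168,916) / 172,492 = 2,128 / 172,492 = 0.012337.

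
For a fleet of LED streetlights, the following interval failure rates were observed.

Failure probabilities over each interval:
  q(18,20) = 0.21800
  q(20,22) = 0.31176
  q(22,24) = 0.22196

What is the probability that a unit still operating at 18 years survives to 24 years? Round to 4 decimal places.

0.4187

Survival from 18 to 24 is the product of surviving each interval: (1 − 0.21800) × (1 − 0.31176) × (1 − 0.22196).
= 0.78200 × 0.68824 × 0.77804 = 0.418744.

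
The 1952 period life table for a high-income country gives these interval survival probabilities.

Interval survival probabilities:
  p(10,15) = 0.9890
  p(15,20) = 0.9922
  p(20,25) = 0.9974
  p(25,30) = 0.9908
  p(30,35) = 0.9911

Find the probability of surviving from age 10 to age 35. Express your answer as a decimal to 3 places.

0.961

The overall survival probability is 0.9890 × 0.9922 × 0.9974 × 0.9908 × 0.9911.
= 0.961100.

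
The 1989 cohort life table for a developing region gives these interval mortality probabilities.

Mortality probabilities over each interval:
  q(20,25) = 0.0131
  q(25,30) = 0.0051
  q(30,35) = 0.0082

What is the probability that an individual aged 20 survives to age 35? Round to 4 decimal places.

0.9738

The overall survival probability is (1 − 0.0131) × (1 − 0.0051) × (1 − 0.0082).
= 0.9869 × 0.9949 × 0.9918 = 0.973816.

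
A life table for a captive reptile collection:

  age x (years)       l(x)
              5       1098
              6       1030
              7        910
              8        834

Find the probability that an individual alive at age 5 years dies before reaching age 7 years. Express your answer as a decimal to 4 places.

0.1712

P(die before 7 | alive at 5) = 1 − l(7)/l(5) = 1 − 910/1098 = (188)/1098 = 0.171220.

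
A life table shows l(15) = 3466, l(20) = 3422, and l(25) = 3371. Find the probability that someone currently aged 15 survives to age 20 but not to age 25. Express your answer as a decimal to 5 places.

0.01471

This is the probability of reaching 20 but not 25, conditional on being alive at 15: (l(20) − l(25)) / l(15).
= (3422 − 3371) / 3466 = 51 / 3466 = 0.014714.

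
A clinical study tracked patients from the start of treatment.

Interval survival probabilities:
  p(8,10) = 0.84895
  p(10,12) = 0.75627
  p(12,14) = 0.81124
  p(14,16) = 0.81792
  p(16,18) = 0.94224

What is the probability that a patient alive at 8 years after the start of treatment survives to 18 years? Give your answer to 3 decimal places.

0.401

Survival from 8 to 18 is the product of surviving each interval: 0.84895 × 0.75627 × 0.81124 × 0.81792 × 0.94224.
= 0.401403.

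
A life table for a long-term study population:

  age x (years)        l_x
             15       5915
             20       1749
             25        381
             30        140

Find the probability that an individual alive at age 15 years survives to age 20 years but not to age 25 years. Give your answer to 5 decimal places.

This is the probability of reaching 20 but not 25, conditional on being alive at 15: (l_20 − l_25) / l_15.
= (1749 − 381) / 5915 = 1368 / 5915 = 0.231276.

0.23128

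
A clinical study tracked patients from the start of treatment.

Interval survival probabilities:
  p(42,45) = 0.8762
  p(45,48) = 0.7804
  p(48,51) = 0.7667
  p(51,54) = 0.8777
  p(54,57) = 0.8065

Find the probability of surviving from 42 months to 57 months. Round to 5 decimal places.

Survival from 42 to 57 is the product of surviving each interval: 0.8762 × 0.7804 × 0.7667 × 0.8777 × 0.8065.
= 0.371105.

0.37110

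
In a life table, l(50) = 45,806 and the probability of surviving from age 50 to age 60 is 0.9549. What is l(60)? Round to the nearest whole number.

43740

l(60) = l(50) × p = 45,806 × 0.9549 = 43740.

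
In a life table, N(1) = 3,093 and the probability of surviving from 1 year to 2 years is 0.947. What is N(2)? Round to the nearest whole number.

N(2) = N(1) × p = 3,093 × 0.947 = 2929.

2929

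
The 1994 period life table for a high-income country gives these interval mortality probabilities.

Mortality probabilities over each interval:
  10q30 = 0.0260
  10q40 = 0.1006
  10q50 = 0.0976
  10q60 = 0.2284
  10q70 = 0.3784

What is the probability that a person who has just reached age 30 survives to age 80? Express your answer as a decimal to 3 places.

0.379

The overall survival probability is (1 − 0.0260) × (1 − 0.1006) × (1 − 0.0976) × (1 − 0.2284) × (1 − 0.3784).
= 0.9740 × 0.8994 × 0.9024 × 0.7716 × 0.6216 = 0.379153.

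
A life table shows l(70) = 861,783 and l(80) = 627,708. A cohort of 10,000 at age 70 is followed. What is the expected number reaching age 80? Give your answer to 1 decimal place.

7283.8

The relevant probability is 627,708/861,783 = 0.728383.
Expected number = 10,000 × 0.728383 = 7283.8.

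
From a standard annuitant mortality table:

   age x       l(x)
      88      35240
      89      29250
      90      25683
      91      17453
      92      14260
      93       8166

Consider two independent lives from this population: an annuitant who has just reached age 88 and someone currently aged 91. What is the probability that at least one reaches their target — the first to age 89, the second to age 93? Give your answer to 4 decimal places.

p₁ = l(89)/l(88) = 29250/35240 = 0.830023; p₂ = l(93)/l(91) = 8166/17453 = 0.467885.
P(at least one) = 1 − (1−p₁)(1−p₂) = 1 − 0.169977 × 0.532115 = 0.909553.

0.9096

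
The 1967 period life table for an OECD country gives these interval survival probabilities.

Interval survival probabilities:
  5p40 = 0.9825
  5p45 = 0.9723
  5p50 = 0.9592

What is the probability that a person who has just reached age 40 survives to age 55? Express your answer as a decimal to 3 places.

Chaining the interval survival probabilities: 0.9825 × 0.9723 × 0.9592.
= 0.916309.

0.916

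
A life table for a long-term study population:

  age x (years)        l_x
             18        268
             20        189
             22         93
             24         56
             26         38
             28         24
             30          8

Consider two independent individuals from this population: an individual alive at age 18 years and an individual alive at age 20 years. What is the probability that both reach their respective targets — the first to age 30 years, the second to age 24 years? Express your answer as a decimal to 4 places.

p₁ = l_30/l_18 = 8/268 = 0.029851; p₂ = l_24/l_20 = 56/189 = 0.296296.
P(both) = p₁ × p₂ = 0.029851 × 0.296296 = 0.008845.

0.0088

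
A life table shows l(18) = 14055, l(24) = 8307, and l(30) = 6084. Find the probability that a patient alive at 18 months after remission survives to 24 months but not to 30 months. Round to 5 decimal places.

0.15816

This is the probability of reaching 24 but not 30, conditional on being alive at 18: (l(24) − l(30)) / l(18).
= (8307 − 6084) / 14055 = 2223 / 14055 = 0.158164.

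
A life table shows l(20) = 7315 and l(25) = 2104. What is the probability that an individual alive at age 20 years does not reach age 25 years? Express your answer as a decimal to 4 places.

P(die before 25 | alive at 20) = 1 − l(25)/l(20) = 1 − 2104/7315 = (5211)/7315 = 0.712372.

0.7124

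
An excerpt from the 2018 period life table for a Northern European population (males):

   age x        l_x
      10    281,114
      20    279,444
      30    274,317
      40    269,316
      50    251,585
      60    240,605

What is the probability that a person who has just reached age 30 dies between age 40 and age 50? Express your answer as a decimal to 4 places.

We want 10|10q30 = (l_40 − l_50)/l_30.
This is the probability of reaching 40 but not 50, conditional on being alive at 30: (l_40 − l_50) / l_30.
= (269,316 − 251,585) / 274,317 = 17,731 / 274,317 = 0.064637.

0.0646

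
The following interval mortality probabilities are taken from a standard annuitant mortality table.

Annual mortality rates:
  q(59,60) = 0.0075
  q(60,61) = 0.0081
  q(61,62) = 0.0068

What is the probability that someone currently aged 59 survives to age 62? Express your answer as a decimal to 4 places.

P(survive 59→62) = (1 − 0.0075) × (1 − 0.0081) × (1 − 0.0068).
= 0.9925 × 0.9919 × 0.9932 = 0.977766.

0.9778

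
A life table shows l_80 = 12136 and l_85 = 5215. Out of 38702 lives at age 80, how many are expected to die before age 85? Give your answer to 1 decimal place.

The relevant probability is 1 − 5215/12136 = 0.570287.
Expected number = 38702 × 0.570287 = 22071.2.

22071.2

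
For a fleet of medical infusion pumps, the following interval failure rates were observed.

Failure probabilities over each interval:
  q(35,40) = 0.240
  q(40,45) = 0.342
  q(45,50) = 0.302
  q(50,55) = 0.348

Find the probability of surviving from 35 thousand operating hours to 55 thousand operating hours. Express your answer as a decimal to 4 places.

P(survive 35→55) = (1 − 0.240) × (1 − 0.342) × (1 − 0.302) × (1 − 0.348).
= 0.760 × 0.658 × 0.698 × 0.652 = 0.227584.

0.2276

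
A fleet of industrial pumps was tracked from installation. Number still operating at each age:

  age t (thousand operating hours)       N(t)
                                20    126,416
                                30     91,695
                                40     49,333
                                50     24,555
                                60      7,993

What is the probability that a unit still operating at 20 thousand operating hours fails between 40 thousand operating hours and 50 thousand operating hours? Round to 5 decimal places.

This is the probability of reaching 40 but not 50, conditional on being operational at 20: (N(40) − N(50)) / N(20).
= (49,333 − 24,555) / 126,416 = 24,778 / 126,416 = 0.196004.

0.19600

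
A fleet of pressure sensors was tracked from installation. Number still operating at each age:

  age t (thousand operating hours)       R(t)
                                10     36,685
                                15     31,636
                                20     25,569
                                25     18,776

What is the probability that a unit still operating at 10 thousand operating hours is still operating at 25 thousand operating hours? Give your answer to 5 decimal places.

The conditional survival probability is R(25)/R(10) = 18,776/36,685 = 0.511817.

0.51182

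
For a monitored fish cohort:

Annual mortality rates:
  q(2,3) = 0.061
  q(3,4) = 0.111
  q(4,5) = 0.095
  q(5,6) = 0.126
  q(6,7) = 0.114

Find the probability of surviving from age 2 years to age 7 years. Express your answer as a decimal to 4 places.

Chaining the interval survival probabilities: (1 − 0.061) × (1 − 0.111) × (1 − 0.095) × (1 − 0.126) × (1 − 0.114).
= 0.939 × 0.889 × 0.905 × 0.874 × 0.886 = 0.585007.

0.5850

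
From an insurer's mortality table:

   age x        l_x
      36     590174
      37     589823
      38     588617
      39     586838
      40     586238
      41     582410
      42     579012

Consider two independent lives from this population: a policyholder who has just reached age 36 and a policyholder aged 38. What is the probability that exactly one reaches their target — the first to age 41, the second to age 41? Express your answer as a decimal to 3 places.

0.023

p₁ = l_41/l_36 = 582410/590174 = 0.986845; p₂ = l_41/l_38 = 582410/588617 = 0.989455.
P(exactly one) = p₁(1−p₂) + (1−p₁)p₂ = 0.010406 + 0.013016 = 0.023423.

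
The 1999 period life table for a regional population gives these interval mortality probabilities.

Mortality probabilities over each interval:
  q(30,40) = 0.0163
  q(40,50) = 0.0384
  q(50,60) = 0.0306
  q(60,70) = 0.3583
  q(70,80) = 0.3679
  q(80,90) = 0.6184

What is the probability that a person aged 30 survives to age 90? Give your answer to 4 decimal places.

Survival from 30 to 90 is the product of surviving each interval: (1 − 0.0163) × (1 − 0.0384) × (1 − 0.0306) × (1 − 0.3583) × (1 − 0.3679) × (1 − 0.6184).
= 0.9837 × 0.9616 × 0.9694 × 0.6417 × 0.6321 × 0.3816 = 0.141934.

0.1419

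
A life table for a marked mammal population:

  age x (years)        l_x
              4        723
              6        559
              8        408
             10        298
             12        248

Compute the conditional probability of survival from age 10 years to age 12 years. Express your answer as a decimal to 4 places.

0.8322

The conditional survival probability is l_12/l_10 = 248/298 = 0.832215.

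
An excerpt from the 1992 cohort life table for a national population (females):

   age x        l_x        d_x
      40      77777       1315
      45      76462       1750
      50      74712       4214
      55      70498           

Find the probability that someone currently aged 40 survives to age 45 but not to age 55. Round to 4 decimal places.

0.0767

We want 5|10q40 = (l_45 − l_55)/l_40.
This is the probability of reaching 45 but not 55, conditional on being alive at 40: (l_45 − l_55) / l_40.
= (76462 − 70498) / 77777 = 5964 / 77777 = 0.076681.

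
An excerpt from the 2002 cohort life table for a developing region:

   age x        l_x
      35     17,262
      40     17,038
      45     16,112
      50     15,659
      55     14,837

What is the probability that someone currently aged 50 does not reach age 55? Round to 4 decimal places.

P(die before 55 | alive at 50) = 1 − l_55/l_50 = 1 − 14,837/15,659 = (822)/15,659 = 0.052494.

0.0525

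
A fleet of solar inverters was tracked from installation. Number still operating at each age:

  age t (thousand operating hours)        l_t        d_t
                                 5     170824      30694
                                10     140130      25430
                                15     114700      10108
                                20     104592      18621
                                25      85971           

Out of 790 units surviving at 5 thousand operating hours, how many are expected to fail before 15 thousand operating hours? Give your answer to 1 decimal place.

259.6

The relevant probability is 1 − 114700/170824 = 0.328549.
Expected number = 790 × 0.328549 = 259.6.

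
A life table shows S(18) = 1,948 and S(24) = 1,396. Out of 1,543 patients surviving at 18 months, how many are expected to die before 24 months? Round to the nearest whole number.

The relevant probability is 1 − 1,396/1,948 = 0.283368.
Expected number = 1,543 × 0.283368 = 437.

437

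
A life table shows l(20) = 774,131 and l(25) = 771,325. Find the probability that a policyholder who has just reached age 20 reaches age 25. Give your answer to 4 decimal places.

0.9964

The conditional survival probability is l(25)/l(20) = 771,325/774,131 = 0.996375.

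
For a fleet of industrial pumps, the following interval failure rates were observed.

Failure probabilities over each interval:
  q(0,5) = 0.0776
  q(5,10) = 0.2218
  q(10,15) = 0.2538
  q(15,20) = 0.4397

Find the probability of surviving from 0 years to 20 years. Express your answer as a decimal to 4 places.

0.3001

Survival from 0 to 20 is the product of surviving each interval: (1 − 0.0776) × (1 − 0.2218) × (1 − 0.2538) × (1 − 0.4397).
= 0.9224 × 0.7782 × 0.7462 × 0.5603 = 0.300114.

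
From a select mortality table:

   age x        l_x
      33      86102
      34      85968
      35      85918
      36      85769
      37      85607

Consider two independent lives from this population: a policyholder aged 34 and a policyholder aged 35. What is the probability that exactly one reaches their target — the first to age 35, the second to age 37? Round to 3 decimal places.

0.004

p₁ = l_35/l_34 = 85918/85968 = 0.999418; p₂ = l_37/l_35 = 85607/85918 = 0.996380.
P(exactly one) = p₁(1−p₂) + (1−p₁)p₂ = 0.003618 + 0.000580 = 0.004198.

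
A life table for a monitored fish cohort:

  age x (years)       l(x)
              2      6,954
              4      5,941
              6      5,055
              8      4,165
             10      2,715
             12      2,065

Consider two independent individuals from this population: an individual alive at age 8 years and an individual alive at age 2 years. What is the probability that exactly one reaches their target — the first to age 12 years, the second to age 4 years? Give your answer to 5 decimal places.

p₁ = l(12)/l(8) = 2,065/4,165 = 0.495798; p₂ = l(4)/l(2) = 5,941/6,954 = 0.854328.
P(exactly one) = p₁(1−p₂) + (1−p₁)p₂ = 0.072224 + 0.430754 = 0.502978.

0.50298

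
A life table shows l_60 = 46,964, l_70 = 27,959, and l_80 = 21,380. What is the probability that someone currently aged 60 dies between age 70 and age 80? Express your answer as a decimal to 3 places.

We want 10|10q60 = (l_70 − l_80)/l_60.
This is the probability of reaching 70 but not 80, conditional on being alive at 60: (l_70 − l_80) / l_60.
= (27,959 − 21,380) / 46,964 = 6,579 / 46,964 = 0.140086.

0.140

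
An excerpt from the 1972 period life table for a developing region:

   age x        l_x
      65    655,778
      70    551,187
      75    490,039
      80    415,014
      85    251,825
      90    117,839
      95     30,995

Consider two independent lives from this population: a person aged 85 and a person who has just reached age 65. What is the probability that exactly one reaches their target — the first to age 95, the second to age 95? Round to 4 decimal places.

0.1587

p₁ = l_95/l_85 = 30,995/251,825 = 0.123082; p₂ = l_95/l_65 = 30,995/655,778 = 0.047264.
P(exactly one) = p₁(1−p₂) + (1−p₁)p₂ = 0.117265 + 0.041447 = 0.158711.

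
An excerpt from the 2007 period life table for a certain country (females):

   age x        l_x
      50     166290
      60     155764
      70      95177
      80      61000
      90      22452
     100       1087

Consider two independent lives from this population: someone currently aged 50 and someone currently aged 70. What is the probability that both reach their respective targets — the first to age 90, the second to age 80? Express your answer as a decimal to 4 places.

0.0865

p₁ = l_90/l_50 = 22452/166290 = 0.135017; p₂ = l_80/l_70 = 61000/95177 = 0.640911.
P(both) = p₁ × p₂ = 0.135017 × 0.640911 = 0.086534.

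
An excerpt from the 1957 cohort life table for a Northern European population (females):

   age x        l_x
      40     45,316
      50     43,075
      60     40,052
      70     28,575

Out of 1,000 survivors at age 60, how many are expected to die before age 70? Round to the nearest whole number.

The relevant probability is 1 − 28,575/40,052 = 0.286552.
Expected number = 1,000 × 0.286552 = 287.

287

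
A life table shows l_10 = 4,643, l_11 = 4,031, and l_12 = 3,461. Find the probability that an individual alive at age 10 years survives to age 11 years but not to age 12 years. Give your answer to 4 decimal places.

0.1228

This is the probability of reaching 11 but not 12, conditional on being alive at 10: (l_11 − l_12) / l_10.
= (4,031 − 3,461) / 4,643 = 570 / 4,643 = 0.122765.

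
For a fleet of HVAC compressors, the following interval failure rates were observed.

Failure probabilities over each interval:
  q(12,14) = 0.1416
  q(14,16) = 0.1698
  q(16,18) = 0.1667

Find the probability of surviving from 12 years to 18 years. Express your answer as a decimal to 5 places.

0.59385

Survival from 12 to 18 is the product of surviving each interval: (1 − 0.1416) × (1 − 0.1698) × (1 − 0.1667).
= 0.8584 × 0.8302 × 0.8333 = 0.593846.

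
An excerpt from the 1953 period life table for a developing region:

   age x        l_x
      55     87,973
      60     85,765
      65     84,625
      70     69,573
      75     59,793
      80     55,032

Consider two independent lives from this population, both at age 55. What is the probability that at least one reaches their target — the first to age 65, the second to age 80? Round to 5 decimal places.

p₁ = l_65/l_55 = 84,625/87,973 = 0.961943; p₂ = l_80/l_55 = 55,032/87,973 = 0.625556.
P(at least one) = 1 − (1−p₁)(1−p₂) = 1 − 0.038057 × 0.374444 = 0.985750.

0.98575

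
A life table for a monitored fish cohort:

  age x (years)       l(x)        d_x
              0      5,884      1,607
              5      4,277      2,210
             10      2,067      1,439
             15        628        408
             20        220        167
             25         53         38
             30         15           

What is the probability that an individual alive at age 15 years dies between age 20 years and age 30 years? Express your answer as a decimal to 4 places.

This is the probability of reaching 20 but not 30, conditional on being alive at 15: (l(20) − l(30)) / l(15).
= (220 − 15) / 628 = 205 / 628 = 0.326433.

0.3264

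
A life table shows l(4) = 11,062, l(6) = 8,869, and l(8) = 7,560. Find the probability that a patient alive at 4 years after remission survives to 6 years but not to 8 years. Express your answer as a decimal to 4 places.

This is the probability of reaching 6 but not 8, conditional on being alive at 4: (l(6) − l(8)) / l(4).
= (8,869 − 7,560) / 11,062 = 1,309 / 11,062 = 0.118333.

0.1183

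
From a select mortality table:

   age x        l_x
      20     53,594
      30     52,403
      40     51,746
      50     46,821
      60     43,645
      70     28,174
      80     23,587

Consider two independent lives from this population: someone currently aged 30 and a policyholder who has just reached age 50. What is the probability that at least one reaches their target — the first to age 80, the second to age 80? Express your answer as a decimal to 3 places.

p₁ = l_80/l_30 = 23,587/52,403 = 0.450108; p₂ = l_80/l_50 = 23,587/46,821 = 0.503770.
P(at least one) = 1 − (1−p₁)(1−p₂) = 1 − 0.549892 × 0.496230 = 0.727127.

0.727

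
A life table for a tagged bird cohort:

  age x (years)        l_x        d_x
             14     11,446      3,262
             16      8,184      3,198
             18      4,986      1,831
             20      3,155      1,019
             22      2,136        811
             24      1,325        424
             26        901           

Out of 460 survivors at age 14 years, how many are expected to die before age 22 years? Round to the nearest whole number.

The relevant probability is 1 − 2,136/11,446 = 0.813385.
Expected number = 460 × 0.813385 = 374.

374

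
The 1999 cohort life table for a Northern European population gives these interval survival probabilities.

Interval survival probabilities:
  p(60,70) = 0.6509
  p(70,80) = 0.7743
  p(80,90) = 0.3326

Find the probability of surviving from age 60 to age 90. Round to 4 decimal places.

The overall survival probability is 0.6509 × 0.7743 × 0.3326.
= 0.167628.

0.1676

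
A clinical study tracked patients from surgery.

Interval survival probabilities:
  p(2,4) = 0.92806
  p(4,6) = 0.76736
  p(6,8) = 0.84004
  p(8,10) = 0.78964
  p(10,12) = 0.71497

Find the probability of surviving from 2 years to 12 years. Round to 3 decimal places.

Chaining the interval survival probabilities: 0.92806 × 0.76736 × 0.84004 × 0.78964 × 0.71497.
= 0.337747.

0.338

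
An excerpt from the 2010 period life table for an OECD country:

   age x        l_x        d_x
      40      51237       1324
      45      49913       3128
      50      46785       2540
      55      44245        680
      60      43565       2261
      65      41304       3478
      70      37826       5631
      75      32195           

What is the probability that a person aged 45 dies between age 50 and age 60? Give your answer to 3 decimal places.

0.065

We want 5|10q45 = (l_50 − l_60)/l_45.
This is the probability of reaching 50 but not 60, conditional on being alive at 45: (l_50 − l_60) / l_45.
= (46785 − 43565) / 49913 = 3220 / 49913 = 0.064512.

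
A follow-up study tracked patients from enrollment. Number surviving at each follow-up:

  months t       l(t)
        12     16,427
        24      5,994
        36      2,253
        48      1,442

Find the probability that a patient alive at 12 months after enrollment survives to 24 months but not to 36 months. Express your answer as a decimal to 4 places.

0.2277

This is the probability of reaching 24 but not 36, conditional on being alive at 12: (l(24) − l(36)) / l(12).
= (5,994 − 2,253) / 16,427 = 3,741 / 16,427 = 0.227735.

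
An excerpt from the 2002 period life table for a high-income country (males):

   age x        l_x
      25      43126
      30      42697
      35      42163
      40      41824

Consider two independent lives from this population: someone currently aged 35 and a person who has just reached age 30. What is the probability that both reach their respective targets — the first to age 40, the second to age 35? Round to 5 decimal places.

0.97955

p₁ = l_40/l_35 = 41824/42163 = 0.991960; p₂ = l_35/l_30 = 42163/42697 = 0.987493.
P(both) = p₁ × p₂ = 0.991960 × 0.987493 = 0.979554.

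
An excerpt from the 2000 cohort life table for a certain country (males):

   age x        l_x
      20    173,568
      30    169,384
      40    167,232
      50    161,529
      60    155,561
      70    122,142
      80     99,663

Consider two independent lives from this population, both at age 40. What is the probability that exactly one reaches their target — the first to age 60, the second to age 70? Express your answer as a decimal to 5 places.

0.30178

p₁ = l_60/l_40 = 155,561/167,232 = 0.930211; p₂ = l_70/l_40 = 122,142/167,232 = 0.730375.
P(exactly one) = p₁(1−p₂) + (1−p₁)p₂ = 0.250808 + 0.050972 = 0.301780.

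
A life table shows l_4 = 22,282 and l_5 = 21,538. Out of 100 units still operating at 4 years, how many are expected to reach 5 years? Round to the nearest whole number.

97

The relevant probability is 21,538/22,282 = 0.966610.
Expected number = 100 × 0.966610 = 97.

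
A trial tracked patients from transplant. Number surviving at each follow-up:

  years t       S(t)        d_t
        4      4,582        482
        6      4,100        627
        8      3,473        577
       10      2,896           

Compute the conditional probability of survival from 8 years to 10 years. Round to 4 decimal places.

The conditional survival probability is S(10)/S(8) = 2,896/3,473 = 0.833861.

0.8339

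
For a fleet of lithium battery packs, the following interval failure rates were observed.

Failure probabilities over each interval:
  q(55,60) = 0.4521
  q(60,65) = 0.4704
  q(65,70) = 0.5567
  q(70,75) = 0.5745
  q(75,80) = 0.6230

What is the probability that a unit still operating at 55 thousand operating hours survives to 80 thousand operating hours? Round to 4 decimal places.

0.0206

Survival from 55 to 80 is the product of surviving each interval: (1 − 0.4521) × (1 − 0.4704) × (1 − 0.5567) × (1 − 0.5745) × (1 − 0.6230).
= 0.5479 × 0.5296 × 0.4433 × 0.4255 × 0.3770 = 0.020634.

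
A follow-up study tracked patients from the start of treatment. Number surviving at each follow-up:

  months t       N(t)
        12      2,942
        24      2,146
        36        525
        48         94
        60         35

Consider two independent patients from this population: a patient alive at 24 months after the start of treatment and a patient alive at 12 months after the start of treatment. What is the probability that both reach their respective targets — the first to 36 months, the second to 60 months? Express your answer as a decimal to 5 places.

p₁ = N(36)/N(24) = 525/2,146 = 0.244641; p₂ = N(60)/N(12) = 35/2,942 = 0.011897.
P(both) = p₁ × p₂ = 0.244641 × 0.011897 = 0.002910.

0.00291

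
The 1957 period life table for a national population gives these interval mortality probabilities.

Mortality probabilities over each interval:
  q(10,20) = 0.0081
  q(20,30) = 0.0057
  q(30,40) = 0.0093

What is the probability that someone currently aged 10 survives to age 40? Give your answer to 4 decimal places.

0.9771

The overall survival probability is (1 − 0.0081) × (1 − 0.0057) × (1 − 0.0093).
= 0.9919 × 0.9943 × 0.9907 = 0.977074.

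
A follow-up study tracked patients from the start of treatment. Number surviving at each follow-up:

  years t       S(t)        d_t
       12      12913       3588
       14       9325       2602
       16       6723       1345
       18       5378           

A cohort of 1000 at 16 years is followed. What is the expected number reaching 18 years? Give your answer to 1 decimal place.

The relevant probability is 5378/6723 = 0.799941.
Expected number = 1000 × 0.799941 = 799.9.

799.9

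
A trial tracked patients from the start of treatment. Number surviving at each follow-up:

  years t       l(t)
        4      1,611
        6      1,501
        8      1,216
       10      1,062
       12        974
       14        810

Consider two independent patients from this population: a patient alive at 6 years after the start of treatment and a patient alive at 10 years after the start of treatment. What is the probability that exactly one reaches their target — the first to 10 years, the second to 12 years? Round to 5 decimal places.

0.32686

p₁ = l(10)/l(6) = 1,062/1,501 = 0.707528; p₂ = l(12)/l(10) = 974/1,062 = 0.917137.
P(exactly one) = p₁(1−p₂) + (1−p₁)p₂ = 0.058628 + 0.268237 = 0.326865.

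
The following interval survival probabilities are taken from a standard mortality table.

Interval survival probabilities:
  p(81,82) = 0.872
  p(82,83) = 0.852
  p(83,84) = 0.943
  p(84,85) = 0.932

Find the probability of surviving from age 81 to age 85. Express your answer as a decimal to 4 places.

Chaining the interval survival probabilities: 0.872 × 0.852 × 0.943 × 0.932.
= 0.652956.

0.6530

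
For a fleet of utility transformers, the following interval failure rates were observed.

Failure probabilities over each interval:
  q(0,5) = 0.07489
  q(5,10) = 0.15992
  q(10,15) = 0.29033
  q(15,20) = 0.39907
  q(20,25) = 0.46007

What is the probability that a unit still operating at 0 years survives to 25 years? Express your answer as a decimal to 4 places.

0.1790

Chaining the interval survival probabilities: (1 − 0.07489) × (1 − 0.15992) × (1 − 0.29033) × (1 − 0.39907) × (1 − 0.46007).
= 0.92511 × 0.84008 × 0.70967 × 0.60093 × 0.53993 = 0.178950.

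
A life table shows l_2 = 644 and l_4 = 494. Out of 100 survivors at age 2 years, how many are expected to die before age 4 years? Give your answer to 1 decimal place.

23.3

The relevant probability is 1 − 494/644 = 0.232919.
Expected number = 100 × 0.232919 = 23.3.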